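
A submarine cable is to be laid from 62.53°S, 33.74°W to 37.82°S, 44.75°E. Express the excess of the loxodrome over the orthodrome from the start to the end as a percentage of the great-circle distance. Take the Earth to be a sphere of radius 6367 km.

5.2%

Great circle: σ = 0.9062 rad → d_gc = Rσ = 5769.6 km
Rhumb: Δφ = +0.4313, Δλ = +1.3699, Δψ = +0.6949, q = Δφ/Δψ = 0.6207 → d_rh = R√(Δφ²+q²Δλ²) = 6070.1 km
Excess = (6070.1 − 5769.6) / 5769.6 = 300.5 / 5769.6 = 5.21% ≈ 5.2%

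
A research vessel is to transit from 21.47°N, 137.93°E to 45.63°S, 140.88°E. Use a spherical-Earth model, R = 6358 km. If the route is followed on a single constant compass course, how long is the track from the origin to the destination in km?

7452 km

Rhumb course C = atan2(Δλ, Δψ) with Δψ = ln[tan(π/4+φ₂/2)/tan(π/4+φ₁/2)] = -1.2808, Δλ = +0.0515 → C = 177.70°
d = R·|Δφ| / |cos C| = 6358·1.17112 / 0.99919 = 7452 km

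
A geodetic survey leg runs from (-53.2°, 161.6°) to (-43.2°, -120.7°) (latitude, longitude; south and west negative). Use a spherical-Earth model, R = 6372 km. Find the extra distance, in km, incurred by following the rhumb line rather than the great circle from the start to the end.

267 km

Great circle: cos σ = sin φ₁ sin φ₂ + cos φ₁ cos φ₂ cos Δλ,  σ = 0.8748 rad → d_gc = 5574.1 km
Rhumb line: Δψ = +0.2630, q = Δφ/Δψ = 0.6636, d_rh = R√(Δφ²+q²Δλ²) = 5840.8 km
Excess = 5840.8 − 5574.1 = 266.7 ≈ 267 km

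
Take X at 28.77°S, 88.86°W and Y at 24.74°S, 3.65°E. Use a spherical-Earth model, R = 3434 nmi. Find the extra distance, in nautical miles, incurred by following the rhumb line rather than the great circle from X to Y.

136 nmi

Great circle: cos σ = sin φ₁ sin φ₂ + cos φ₁ cos φ₂ cos Δλ,  σ = 1.4035 rad → d_gc = 4819.5 nmi
Rhumb line: Δψ = +0.0788, q = Δφ/Δψ = 0.8927, d_rh = R√(Δφ²+q²Δλ²) = 4955.3 nmi
Excess = 4955.3 − 4819.5 = 135.8 ≈ 136 nmi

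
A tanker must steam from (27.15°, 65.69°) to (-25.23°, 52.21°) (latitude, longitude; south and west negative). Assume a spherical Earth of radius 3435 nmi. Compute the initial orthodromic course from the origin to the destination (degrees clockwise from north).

195.1°

N = sin Δλ·cos φ₂ = -0.2109;  D = cos φ₁ sin φ₂ − sin φ₁ cos φ₂ cos Δλ = -0.7807
initial course = atan2(N, D) = 195.11°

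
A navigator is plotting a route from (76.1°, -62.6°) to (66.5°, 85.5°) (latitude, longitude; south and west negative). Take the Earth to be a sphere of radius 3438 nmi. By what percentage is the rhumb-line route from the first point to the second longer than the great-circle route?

31.7%

Great circle: σ = 0.6285 rad → d_gc = Rσ = 2161.0 nmi
Rhumb: Δφ = -0.1676, Δλ = +2.5848, Δψ = -0.5343, q = Δφ/Δψ = 0.3136 → d_rh = R√(Δφ²+q²Δλ²) = 2845.4 nmi
Excess = (2845.4 − 2161.0) / 2161.0 = 684.4 / 2161.0 = 31.67% ≈ 31.7%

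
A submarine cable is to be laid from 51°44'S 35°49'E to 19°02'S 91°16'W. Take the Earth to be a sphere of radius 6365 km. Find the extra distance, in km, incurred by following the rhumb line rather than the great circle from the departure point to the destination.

Great circle: cos σ = sin φ₁ sin φ₂ + cos φ₁ cos φ₂ cos Δλ,  σ = 1.6679 rad → d_gc = 10616.3 km
Rhumb line: Δψ = +0.7201, q = Δφ/Δψ = 0.7925, d_rh = R√(Δφ²+q²Δλ²) = 11763.4 km
Excess = 11763.4 − 10616.3 = 1147.1 ≈ 1147 km

1147 km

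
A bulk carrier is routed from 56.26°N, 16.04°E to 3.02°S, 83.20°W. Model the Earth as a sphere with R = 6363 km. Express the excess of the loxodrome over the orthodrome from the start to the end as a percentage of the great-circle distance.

4.0%

Great circle: σ = 1.7041 rad → d_gc = Rσ = 10842.9 km
Rhumb: Δφ = -1.0346, Δλ = -1.7321, Δψ = -1.2459, q = Δφ/Δψ = 0.8304 → d_rh = R√(Δφ²+q²Δλ²) = 11273.9 km
Excess = (11273.9 − 10842.9) / 10842.9 = 431.0 / 10842.9 = 3.97% ≈ 4.0%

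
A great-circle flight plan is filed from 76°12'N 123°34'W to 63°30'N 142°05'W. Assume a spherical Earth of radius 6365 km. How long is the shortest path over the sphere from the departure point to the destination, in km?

cos σ = sin φ₁ sin φ₂ + cos φ₁ cos φ₂ cos Δλ
      = sin(76.20°)sin(63.50°) + cos(76.20°)cos(63.50°)cos(-18.52°) = 0.9700
σ = 14.064° → d = Rσ = 6365·0.24546 = 1562 km

1562 km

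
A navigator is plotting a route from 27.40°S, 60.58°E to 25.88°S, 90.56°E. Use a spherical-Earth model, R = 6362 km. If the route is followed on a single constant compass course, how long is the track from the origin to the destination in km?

2980 km

Rhumb course C = atan2(Δλ, Δψ) with Δψ = ln[tan(π/4+φ₂/2)/tan(π/4+φ₁/2)] = +0.0297, Δλ = +0.5232 → C = 86.75°
d = R·|Δφ| / |cos C| = 6362·0.02653 / 0.05663 = 2980 km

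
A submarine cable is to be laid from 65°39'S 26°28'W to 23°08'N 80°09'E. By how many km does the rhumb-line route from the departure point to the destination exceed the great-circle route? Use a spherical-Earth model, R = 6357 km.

Great circle: cos σ = sin φ₁ sin φ₂ + cos φ₁ cos φ₂ cos Δλ,  σ = 2.0560 rad → d_gc = 13069.7 km
Rhumb line: Δψ = +1.9488, q = Δφ/Δψ = 0.7951, d_rh = R√(Δφ²+q²Δλ²) = 13619.9 km
Excess = 13619.9 − 13069.7 = 550.2 ≈ 550 km

550 km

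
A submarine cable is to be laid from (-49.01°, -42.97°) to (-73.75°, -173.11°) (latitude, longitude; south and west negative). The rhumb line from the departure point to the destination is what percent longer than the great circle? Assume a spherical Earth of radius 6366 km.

Great circle: σ = 0.9193 rad → d_gc = Rσ = 5852.5 km
Rhumb: Δφ = -0.4318, Δλ = -2.2714, Δψ = -0.9625, q = Δφ/Δψ = 0.4486 → d_rh = R√(Δφ²+q²Δλ²) = 7045.4 km
Excess = (7045.4 − 5852.5) / 5852.5 = 1192.9 / 5852.5 = 20.38% ≈ 20.4%

20.4%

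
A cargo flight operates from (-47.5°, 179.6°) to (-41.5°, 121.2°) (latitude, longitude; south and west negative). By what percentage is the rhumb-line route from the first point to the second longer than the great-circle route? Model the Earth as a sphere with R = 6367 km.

2.3%

Great circle: σ = 0.7172 rad → d_gc = Rσ = 4566.3 km
Rhumb: Δφ = +0.1047, Δλ = -1.0193, Δψ = +0.1470, q = Δφ/Δψ = 0.7123 → d_rh = R√(Δφ²+q²Δλ²) = 4670.4 km
Excess = (4670.4 − 4566.3) / 4566.3 = 104.1 / 4566.3 = 2.28% ≈ 2.3%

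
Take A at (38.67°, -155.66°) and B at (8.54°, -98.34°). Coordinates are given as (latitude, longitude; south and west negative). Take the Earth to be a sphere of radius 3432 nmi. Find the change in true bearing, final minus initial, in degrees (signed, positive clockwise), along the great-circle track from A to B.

Initial bearing θ₁ = atan2(sin Δλ cos φ₂, cos φ₁ sin φ₂ − sin φ₁ cos φ₂ cos Δλ) = 104.66°
Final bearing θ₂ = (initial bearing from the destination back to the start) + 180° = 130.20°
Δθ = θ₂ − θ₁ = +25.5°

+25.5°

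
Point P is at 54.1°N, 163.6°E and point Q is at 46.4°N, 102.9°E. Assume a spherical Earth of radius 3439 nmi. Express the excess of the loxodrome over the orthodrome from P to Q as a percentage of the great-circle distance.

Great circle: σ = 0.6689 rad → d_gc = Rσ = 2300.4 nmi
Rhumb: Δφ = -0.1344, Δλ = -1.0594, Δψ = -0.2108, q = Δφ/Δψ = 0.6376 → d_rh = R√(Δφ²+q²Δλ²) = 2368.4 nmi
Excess = (2368.4 − 2300.4) / 2300.4 = 68.0 / 2300.4 = 2.96% ≈ 3.0%

3.0%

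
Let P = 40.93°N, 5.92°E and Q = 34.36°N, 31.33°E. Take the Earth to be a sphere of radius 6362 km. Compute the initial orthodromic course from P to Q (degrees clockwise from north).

99.9°

θ = atan2( sin Δλ·cos φ₂ ,  cos φ₁ sin φ₂ − sin φ₁ cos φ₂ cos Δλ )
  = atan2(+0.3542, -0.0621) = 99.94°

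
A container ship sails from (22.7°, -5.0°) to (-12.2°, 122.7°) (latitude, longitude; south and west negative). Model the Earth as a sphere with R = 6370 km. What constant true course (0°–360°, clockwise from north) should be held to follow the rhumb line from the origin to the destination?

105.6°

Δψ = ln[tan(π/4+φ₂/2)/tan(π/4+φ₁/2)] = -0.6215
Δλ = +2.2288 rad (taken the short way round)
course = atan2(Δλ, Δψ) = 105.58°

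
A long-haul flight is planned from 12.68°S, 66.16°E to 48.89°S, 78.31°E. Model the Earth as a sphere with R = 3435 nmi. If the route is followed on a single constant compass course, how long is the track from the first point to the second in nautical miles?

Δψ = ln[tan(π/4+φ₂/2)/tan(π/4+φ₁/2)] = -0.7577;  Δφ = -0.6320 rad,  Δλ = +0.2121 rad
q = Δφ/Δψ = 0.8340
d = R·√(Δφ² + q²Δλ²) = 3435·0.65626 = 2254 nmi

2254 nmi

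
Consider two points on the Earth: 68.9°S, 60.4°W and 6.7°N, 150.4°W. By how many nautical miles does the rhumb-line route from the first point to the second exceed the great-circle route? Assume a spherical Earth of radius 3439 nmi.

Great circle: cos σ = sin φ₁ sin φ₂ + cos φ₁ cos φ₂ cos Δλ,  σ = 1.6799 rad → d_gc = 5777.041 nmi
Rhumb line: Δψ = +1.7979, q = Δφ/Δψ = 0.7339, d_rh = R√(Δφ²+q²Δλ²) = 6025.539 nmi
Excess = 6025.539 − 5777.041 = 248.498 ≈ 248 nmi

248 nmi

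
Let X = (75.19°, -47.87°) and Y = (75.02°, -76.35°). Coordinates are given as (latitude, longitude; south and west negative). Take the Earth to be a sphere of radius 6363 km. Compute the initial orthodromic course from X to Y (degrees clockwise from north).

N = sin Δλ·cos φ₂ = -0.1233;  D = cos φ₁ sin φ₂ − sin φ₁ cos φ₂ cos Δλ = +0.0273
initial course = atan2(N, D) = 282.48°

282.5°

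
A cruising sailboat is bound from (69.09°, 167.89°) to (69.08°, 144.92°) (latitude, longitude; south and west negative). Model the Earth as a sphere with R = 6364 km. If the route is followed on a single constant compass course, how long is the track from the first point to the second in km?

Δψ = ln[tan(π/4+φ₂/2)/tan(π/4+φ₁/2)] = -0.0005;  Δφ = -0.0002 rad,  Δλ = -0.4009 rad
q = Δφ/Δψ = 0.3570
d = R·√(Δφ² + q²Δλ²) = 6364·0.14312 = 911 km

911 km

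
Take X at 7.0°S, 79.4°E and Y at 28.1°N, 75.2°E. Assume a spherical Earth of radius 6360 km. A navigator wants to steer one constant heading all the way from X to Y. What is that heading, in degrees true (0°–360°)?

Δψ = ln[tan(π/4+φ₂/2)/tan(π/4+φ₁/2)] = +0.6338
Δλ = -0.0733 rad (taken the short way round)
course = atan2(Δλ, Δψ) = 353.40°

353.4°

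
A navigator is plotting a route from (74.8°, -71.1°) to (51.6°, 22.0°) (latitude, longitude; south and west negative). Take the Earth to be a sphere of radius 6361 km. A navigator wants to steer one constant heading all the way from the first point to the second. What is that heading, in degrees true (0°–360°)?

Δψ = ln[tan(π/4+φ₂/2)/tan(π/4+φ₁/2)] = -0.9593
Δλ = +1.6249 rad (taken the short way round)
course = atan2(Δλ, Δψ) = 120.56°

120.6°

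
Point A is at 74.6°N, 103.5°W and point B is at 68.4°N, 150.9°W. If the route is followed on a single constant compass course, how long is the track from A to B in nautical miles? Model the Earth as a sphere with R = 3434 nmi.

Rhumb course C = atan2(Δλ, Δψ) with Δψ = ln[tan(π/4+φ₂/2)/tan(π/4+φ₁/2)] = -0.3442, Δλ = -0.8273 → C = 247.41°
d = R·|Δφ| / |cos C| = 3434·0.10821 / 0.38416 = 967 nmi

967 nmi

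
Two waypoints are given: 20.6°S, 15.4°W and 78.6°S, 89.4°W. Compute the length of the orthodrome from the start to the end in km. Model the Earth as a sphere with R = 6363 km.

7405 km

Haversine: a = sin²(Δφ/2)+cos φ₁ cos φ₂ sin²(Δλ/2) = 0.30205;  σ = 2·atan2(√a,√(1−a))
σ = 66.678° → d = Rσ = 6363·1.16375 = 7405 km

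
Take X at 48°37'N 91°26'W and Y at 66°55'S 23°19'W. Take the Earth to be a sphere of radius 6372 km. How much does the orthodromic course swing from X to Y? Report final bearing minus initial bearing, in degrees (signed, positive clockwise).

At departure: θ₁ = atan2(sin Δλ cos φ₂, cos φ₁ sin φ₂ − sin φ₁ cos φ₂ cos Δλ) = 153.12°
At arrival: θ₂ = atan2(sin Δλ cos φ₁, −cos φ₂ sin φ₁ + sin φ₂ cos φ₁ cos Δλ) = 130.33°
Δθ = θ₂ − θ₁ = -22.8°

-22.8°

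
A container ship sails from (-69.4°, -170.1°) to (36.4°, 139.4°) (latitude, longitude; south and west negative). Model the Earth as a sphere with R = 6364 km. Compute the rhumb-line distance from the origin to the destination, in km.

12526 km

Δψ = ln[tan(π/4+φ₂/2)/tan(π/4+φ₁/2)] = +2.3882;  Δφ = +1.8466 rad,  Δλ = -0.8814 rad
q = Δφ/Δψ = 0.7732
d = R·√(Δφ² + q²Δλ²) = 6364·1.96831 = 12526 km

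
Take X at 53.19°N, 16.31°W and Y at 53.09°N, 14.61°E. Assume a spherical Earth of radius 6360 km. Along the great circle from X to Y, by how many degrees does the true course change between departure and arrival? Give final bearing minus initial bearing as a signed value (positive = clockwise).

+25.0°

At departure: θ₁ = atan2(sin Δλ cos φ₂, cos φ₁ sin φ₂ − sin φ₁ cos φ₂ cos Δλ) = 77.82°
At arrival: θ₂ = atan2(sin Δλ cos φ₁, −cos φ₂ sin φ₁ + sin φ₂ cos φ₁ cos Δλ) = 102.78°
Δθ = θ₂ − θ₁ = +25.0°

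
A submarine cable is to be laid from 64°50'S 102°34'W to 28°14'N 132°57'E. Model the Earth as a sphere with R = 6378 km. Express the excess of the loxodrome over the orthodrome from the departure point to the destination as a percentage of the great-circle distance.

Great circle: σ = 2.2657 rad → d_gc = Rσ = 14450.4 km
Rhumb: Δφ = +1.6243, Δλ = -2.1726, Δψ = +2.0136, q = Δφ/Δψ = 0.8067 → d_rh = R√(Δφ²+q²Δλ²) = 15240.7 km
Excess = (15240.7 − 14450.4) / 14450.4 = 790.3 / 14450.4 = 5.47% ≈ 5.5%

5.5%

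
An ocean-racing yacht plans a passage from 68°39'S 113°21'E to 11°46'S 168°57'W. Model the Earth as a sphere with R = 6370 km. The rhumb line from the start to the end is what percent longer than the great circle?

4.0%

Great circle: σ = 1.3017 rad → d_gc = Rσ = 8291.8 km
Rhumb: Δφ = +0.9928, Δλ = +1.3561, Δψ = +1.4618, q = Δφ/Δψ = 0.6791 → d_rh = R√(Δφ²+q²Δλ²) = 8626.4 km
Excess = (8626.4 − 8291.8) / 8291.8 = 334.6 / 8291.8 = 4.04% ≈ 4.0%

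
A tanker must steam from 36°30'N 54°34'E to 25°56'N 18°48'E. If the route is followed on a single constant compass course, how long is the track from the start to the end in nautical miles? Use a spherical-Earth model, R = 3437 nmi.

Δψ = ln[tan(π/4+φ₂/2)/tan(π/4+φ₁/2)] = -0.2162;  Δφ = -0.1844 rad,  Δλ = -0.6242 rad
q = Δφ/Δψ = 0.8531
d = R·√(Δφ² + q²Δλ²) = 3437·0.56358 = 1937 nmi

1937 nmi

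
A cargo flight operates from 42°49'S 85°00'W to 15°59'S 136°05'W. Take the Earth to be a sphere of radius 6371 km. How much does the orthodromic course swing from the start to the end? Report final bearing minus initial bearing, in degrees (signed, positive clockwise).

+27.1°

At departure: θ₁ = atan2(sin Δλ cos φ₂, cos φ₁ sin φ₂ − sin φ₁ cos φ₂ cos Δλ) = 285.57°
At arrival: θ₂ = atan2(sin Δλ cos φ₁, −cos φ₂ sin φ₁ + sin φ₂ cos φ₁ cos Δλ) = 312.69°
Δθ = θ₂ − θ₁ = +27.1°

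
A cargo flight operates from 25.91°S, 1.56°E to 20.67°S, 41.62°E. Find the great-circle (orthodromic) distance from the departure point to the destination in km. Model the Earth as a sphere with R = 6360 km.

cos σ = sin φ₁ sin φ₂ + cos φ₁ cos φ₂ cos Δλ
      = sin(-25.91°)sin(-20.67°) + cos(-25.91°)cos(-20.67°)cos(40.06°) = 0.7984
σ = 37.026° → d = Rσ = 6360·0.64623 = 4110 km

4110 km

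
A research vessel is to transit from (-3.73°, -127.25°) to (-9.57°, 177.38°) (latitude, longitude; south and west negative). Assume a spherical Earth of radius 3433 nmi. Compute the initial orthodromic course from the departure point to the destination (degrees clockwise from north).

θ = atan2( sin Δλ·cos φ₂ ,  cos φ₁ sin φ₂ − sin φ₁ cos φ₂ cos Δλ )
  = atan2(-0.8114, -0.1294) = 260.94°

260.9°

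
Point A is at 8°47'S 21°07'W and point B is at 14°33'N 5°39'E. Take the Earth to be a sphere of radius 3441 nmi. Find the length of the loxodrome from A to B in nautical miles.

Rhumb course C = atan2(Δλ, Δψ) with Δψ = ln[tan(π/4+φ₂/2)/tan(π/4+φ₁/2)] = +0.4106, Δλ = +0.4672 → C = 48.69°
d = R·|Δφ| / |cos C| = 3441·0.40724 / 0.66019 = 2123 nmi

2123 nmi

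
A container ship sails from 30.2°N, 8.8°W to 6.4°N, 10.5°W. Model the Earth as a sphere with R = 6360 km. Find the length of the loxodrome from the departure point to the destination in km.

Δψ = ln[tan(π/4+φ₂/2)/tan(π/4+φ₁/2)] = -0.4414;  Δφ = -0.4154 rad,  Δλ = -0.0297 rad
q = Δφ/Δψ = 0.9411
d = R·√(Δφ² + q²Δλ²) = 6360·0.41633 = 2648 km

2648 km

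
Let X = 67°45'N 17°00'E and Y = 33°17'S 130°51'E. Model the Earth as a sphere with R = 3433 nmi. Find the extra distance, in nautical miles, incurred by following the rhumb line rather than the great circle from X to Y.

329 nmi

Great circle: cos σ = sin φ₁ sin φ₂ + cos φ₁ cos φ₂ cos Δλ,  σ = 2.2600 rad → d_gc = 7758.5 nmi
Rhumb line: Δψ = -2.2430, q = Δφ/Δψ = 0.7862, d_rh = R√(Δφ²+q²Δλ²) = 8087.5 nmi
Excess = 8087.5 − 7758.5 = 329.0 ≈ 329 nmi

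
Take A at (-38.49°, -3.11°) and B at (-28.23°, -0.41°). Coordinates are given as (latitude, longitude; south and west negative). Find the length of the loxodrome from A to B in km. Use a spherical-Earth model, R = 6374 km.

1169 km

Rhumb course C = atan2(Δλ, Δψ) with Δψ = ln[tan(π/4+φ₂/2)/tan(π/4+φ₁/2)] = +0.2149, Δλ = +0.0471 → C = 12.37°
d = R·|Δφ| / |cos C| = 6374·0.17907 / 0.97680 = 1169 km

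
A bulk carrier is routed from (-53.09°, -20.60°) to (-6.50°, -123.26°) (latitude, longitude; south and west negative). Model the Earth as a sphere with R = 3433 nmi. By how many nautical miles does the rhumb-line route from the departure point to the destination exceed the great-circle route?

Great circle: cos σ = sin φ₁ sin φ₂ + cos φ₁ cos φ₂ cos Δλ,  σ = 1.6111 rad → d_gc = 5530.80 nmi
Rhumb line: Δψ = +0.9838, q = Δφ/Δψ = 0.8266, d_rh = R√(Δφ²+q²Δλ²) = 5800.28 nmi
Excess = 5800.28 − 5530.80 = 269.48 ≈ 269 nmi

269 nmi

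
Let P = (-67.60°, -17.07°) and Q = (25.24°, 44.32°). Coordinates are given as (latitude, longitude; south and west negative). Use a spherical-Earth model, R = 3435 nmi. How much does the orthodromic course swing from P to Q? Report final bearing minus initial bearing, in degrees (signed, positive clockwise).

-34.6°

Initial bearing θ₁ = atan2(sin Δλ cos φ₂, cos φ₁ sin φ₂ − sin φ₁ cos φ₂ cos Δλ) = 54.67°
Final bearing θ₂ = (initial bearing from the destination back to the start) + 180° = 20.10°
Δθ = θ₂ − θ₁ = -34.6°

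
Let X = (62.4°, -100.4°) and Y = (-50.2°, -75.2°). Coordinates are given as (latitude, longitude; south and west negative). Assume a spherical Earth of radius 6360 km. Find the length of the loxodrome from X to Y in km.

12704 km

Δψ = ln[tan(π/4+φ₂/2)/tan(π/4+φ₁/2)] = -2.4201;  Δφ = -1.9652 rad,  Δλ = +0.4398 rad
q = Δφ/Δψ = 0.8121
d = R·√(Δφ² + q²Δλ²) = 6360·1.99743 = 12704 km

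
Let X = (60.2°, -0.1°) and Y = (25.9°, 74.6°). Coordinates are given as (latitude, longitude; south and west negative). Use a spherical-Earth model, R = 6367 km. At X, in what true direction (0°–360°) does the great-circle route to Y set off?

N = sin Δλ·cos φ₂ = +0.8677;  D = cos φ₁ sin φ₂ − sin φ₁ cos φ₂ cos Δλ = +0.0111
initial course = atan2(N, D) = 89.27°

89.3°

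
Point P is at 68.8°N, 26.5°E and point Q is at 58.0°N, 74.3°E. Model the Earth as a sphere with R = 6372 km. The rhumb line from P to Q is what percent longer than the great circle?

2.4%

Great circle: σ = 0.4043 rad → d_gc = Rσ = 2576.2 km
Rhumb: Δφ = -0.1885, Δλ = +0.8343, Δψ = -0.4267, q = Δφ/Δψ = 0.4417 → d_rh = R√(Δφ²+q²Δλ²) = 2637.6 km
Excess = (2637.6 − 2576.2) / 2576.2 = 61.4 / 2576.2 = 2.38% ≈ 2.4%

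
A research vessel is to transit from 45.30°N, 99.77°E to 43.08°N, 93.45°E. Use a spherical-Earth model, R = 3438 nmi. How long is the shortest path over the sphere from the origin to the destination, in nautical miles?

Haversine: a = sin²(Δφ/2)+cos φ₁ cos φ₂ sin²(Δλ/2) = 0.00194;  σ = 2·atan2(√a,√(1−a))
σ = 5.044° → d = Rσ = 3438·0.08804 = 303 nmi

303 nmi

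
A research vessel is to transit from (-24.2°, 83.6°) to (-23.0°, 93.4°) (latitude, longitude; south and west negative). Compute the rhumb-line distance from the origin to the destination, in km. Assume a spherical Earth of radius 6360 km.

Δψ = ln[tan(π/4+φ₂/2)/tan(π/4+φ₁/2)] = +0.0229;  Δφ = +0.0209 rad,  Δλ = +0.1710 rad
q = Δφ/Δψ = 0.9163
d = R·√(Δφ² + q²Δλ²) = 6360·0.15813 = 1006 km

1006 km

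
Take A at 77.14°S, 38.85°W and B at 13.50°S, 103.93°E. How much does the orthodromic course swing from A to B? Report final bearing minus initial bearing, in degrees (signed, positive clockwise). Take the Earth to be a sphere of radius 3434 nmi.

-136.2°

Initial bearing θ₁ = atan2(sin Δλ cos φ₂, cos φ₁ sin φ₂ − sin φ₁ cos φ₂ cos Δλ) = 143.91°
Final bearing θ₂ = (initial bearing from the destination back to the start) + 180° = 7.75°
Δθ = θ₂ − θ₁ = -136.2°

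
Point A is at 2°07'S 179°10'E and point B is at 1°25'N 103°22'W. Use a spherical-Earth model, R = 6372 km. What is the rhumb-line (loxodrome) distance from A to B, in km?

Δψ = ln[tan(π/4+φ₂/2)/tan(π/4+φ₁/2)] = +0.0617;  Δφ = +0.0617 rad,  Δλ = +1.3520 rad
q = Δφ/Δψ = 0.9998
d = R·√(Δφ² + q²Δλ²) = 6372·1.35321 = 8623 km

8623 km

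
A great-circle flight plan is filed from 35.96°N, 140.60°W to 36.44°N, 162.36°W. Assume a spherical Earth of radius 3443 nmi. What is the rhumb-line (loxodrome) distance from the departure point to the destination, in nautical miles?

Δψ = ln[tan(π/4+φ₂/2)/tan(π/4+φ₁/2)] = +0.0104;  Δφ = +0.0084 rad,  Δλ = -0.3798 rad
q = Δφ/Δψ = 0.8070
d = R·√(Δφ² + q²Δλ²) = 3443·0.30658 = 1056 nmi

1056 nmi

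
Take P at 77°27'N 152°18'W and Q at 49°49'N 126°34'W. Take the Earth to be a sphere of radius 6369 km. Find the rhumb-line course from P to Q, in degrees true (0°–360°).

Δψ = ln[tan(π/4+φ₂/2)/tan(π/4+φ₁/2)] = -1.2019
Δλ = +0.4491 rad (taken the short way round)
course = atan2(Δλ, Δψ) = 159.51°

159.5°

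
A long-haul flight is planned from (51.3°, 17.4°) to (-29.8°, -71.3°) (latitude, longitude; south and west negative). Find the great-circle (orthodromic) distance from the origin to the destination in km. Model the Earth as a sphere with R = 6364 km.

Haversine: a = sin²(Δφ/2)+cos φ₁ cos φ₂ sin²(Δλ/2) = 0.68777;  σ = 2·atan2(√a,√(1−a))
σ = 112.058° → d = Rσ = 6364·1.95578 = 12447 km

12447 km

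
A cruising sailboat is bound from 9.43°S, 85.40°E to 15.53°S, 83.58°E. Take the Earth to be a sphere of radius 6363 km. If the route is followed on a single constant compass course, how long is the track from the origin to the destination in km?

Rhumb course C = atan2(Δλ, Δψ) with Δψ = ln[tan(π/4+φ₂/2)/tan(π/4+φ₁/2)] = -0.1091, Δλ = -0.0318 → C = 196.23°
d = R·|Δφ| / |cos C| = 6363·0.10647 / 0.96013 = 706 km

706 km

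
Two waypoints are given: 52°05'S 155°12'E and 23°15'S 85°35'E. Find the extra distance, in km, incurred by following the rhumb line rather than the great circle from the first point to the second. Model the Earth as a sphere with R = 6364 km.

Great circle: cos σ = sin φ₁ sin φ₂ + cos φ₁ cos φ₂ cos Δλ,  σ = 1.0379 rad → d_gc = 6604.9 km
Rhumb line: Δψ = +0.6511, q = Δφ/Δψ = 0.7729, d_rh = R√(Δφ²+q²Δλ²) = 6780.3 km
Excess = 6780.3 − 6604.9 = 175.4 ≈ 175 km

175 km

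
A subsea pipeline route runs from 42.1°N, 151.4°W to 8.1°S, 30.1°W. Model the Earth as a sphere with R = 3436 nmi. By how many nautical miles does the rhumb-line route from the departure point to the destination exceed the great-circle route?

230 nmi

Great circle: cos σ = sin φ₁ sin φ₂ + cos φ₁ cos φ₂ cos Δλ,  σ = 2.0670 rad → d_gc = 7102.2 nmi
Rhumb line: Δψ = -0.9534, q = Δφ/Δψ = 0.9190, d_rh = R√(Δφ²+q²Δλ²) = 7331.8 nmi
Excess = 7331.8 − 7102.2 = 229.6 ≈ 230 nmi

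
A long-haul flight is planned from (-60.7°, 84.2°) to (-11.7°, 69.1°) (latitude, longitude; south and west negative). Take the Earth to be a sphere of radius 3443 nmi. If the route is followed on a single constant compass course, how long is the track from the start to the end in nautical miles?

3023 nmi

Rhumb course C = atan2(Δλ, Δψ) with Δψ = ln[tan(π/4+φ₂/2)/tan(π/4+φ₁/2)] = +1.1360, Δλ = -0.2635 → C = 346.94°
d = R·|Δφ| / |cos C| = 3443·0.85521 / 0.97413 = 3023 nmi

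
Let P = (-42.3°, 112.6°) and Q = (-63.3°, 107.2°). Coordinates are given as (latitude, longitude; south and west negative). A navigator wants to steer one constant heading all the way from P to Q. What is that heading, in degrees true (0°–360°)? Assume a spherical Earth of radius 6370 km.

188.6°

Meridional parts: M(φ₁)=-0.8162, M(φ₂)=-1.4384 → ΔM = -0.6222;  Δλ = -0.0942 rad
tan C = Δλ / ΔM = +0.1515 → C = 188.61°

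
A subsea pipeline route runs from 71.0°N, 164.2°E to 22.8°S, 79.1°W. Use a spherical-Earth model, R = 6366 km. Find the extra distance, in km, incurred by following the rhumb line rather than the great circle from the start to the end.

871 km

Great circle: cos σ = sin φ₁ sin φ₂ + cos φ₁ cos φ₂ cos Δλ,  σ = 2.0958 rad → d_gc = 13342.2 km
Rhumb line: Δψ = -2.1966, q = Δφ/Δψ = 0.7453, d_rh = R√(Δφ²+q²Δλ²) = 14212.8 km
Excess = 14212.8 − 13342.2 = 870.6 ≈ 871 km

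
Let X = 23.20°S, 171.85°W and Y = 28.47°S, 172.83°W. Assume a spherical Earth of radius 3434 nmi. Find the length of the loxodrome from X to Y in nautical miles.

Δψ = ln[tan(π/4+φ₂/2)/tan(π/4+φ₁/2)] = -0.1022;  Δφ = -0.0920 rad,  Δλ = -0.0171 rad
q = Δφ/Δψ = 0.8996
d = R·√(Δφ² + q²Δλ²) = 3434·0.09326 = 320 nmi

320 nmi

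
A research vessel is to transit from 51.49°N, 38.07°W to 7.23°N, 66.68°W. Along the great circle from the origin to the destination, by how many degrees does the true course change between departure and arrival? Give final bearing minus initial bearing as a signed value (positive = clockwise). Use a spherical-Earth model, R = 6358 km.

Initial bearing θ₁ = atan2(sin Δλ cos φ₂, cos φ₁ sin φ₂ − sin φ₁ cos φ₂ cos Δλ) = 218.22°
Final bearing θ₂ = (initial bearing from the destination back to the start) + 180° = 202.85°
Δθ = θ₂ − θ₁ = -15.4°

-15.4°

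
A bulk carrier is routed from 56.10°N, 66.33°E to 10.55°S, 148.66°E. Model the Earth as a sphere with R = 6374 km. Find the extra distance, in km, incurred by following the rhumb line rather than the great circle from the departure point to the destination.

Great circle: cos σ = sin φ₁ sin φ₂ + cos φ₁ cos φ₂ cos Δλ,  σ = 1.6497 rad → d_gc = 10515.0 km
Rhumb line: Δψ = -1.3734, q = Δφ/Δψ = 0.8470, d_rh = R√(Δφ²+q²Δλ²) = 10731.3 km
Excess = 10731.3 − 10515.0 = 216.3 ≈ 216 km

216 km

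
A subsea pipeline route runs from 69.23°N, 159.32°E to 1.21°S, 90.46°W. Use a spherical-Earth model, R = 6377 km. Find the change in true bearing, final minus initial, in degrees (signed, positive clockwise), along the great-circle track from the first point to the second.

Initial bearing θ₁ = atan2(sin Δλ cos φ₂, cos φ₁ sin φ₂ − sin φ₁ cos φ₂ cos Δλ) = 71.41°
Final bearing θ₂ = (initial bearing from the destination back to the start) + 180° = 160.36°
Δθ = θ₂ − θ₁ = +88.9°

+88.9°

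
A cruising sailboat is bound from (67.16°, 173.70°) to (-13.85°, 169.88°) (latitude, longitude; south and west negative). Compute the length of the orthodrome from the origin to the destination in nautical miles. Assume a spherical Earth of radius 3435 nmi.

4860 nmi

cos σ = sin φ₁ sin φ₂ + cos φ₁ cos φ₂ cos Δλ
      = sin(67.16°)sin(-13.85°) + cos(67.16°)cos(-13.85°)cos(-3.82°) = 0.1554
σ = 81.059° → d = Rσ = 3435·1.41474 = 4860 nmi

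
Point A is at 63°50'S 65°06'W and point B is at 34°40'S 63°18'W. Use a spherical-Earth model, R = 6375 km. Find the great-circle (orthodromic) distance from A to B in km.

cos σ = sin φ₁ sin φ₂ + cos φ₁ cos φ₂ cos Δλ
      = sin(-63.83°)sin(-34.67°) + cos(-63.83°)cos(-34.67°)cos(1.80°) = 0.8730
σ = 29.188° → d = Rσ = 6375·0.50942 = 3248 km

3248 km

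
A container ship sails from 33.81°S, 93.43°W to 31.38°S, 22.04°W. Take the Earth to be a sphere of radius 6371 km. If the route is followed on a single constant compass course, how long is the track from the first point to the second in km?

Δψ = ln[tan(π/4+φ₂/2)/tan(π/4+φ₁/2)] = +0.0503;  Δφ = +0.0424 rad,  Δλ = +1.2460 rad
q = Δφ/Δψ = 0.8424
d = R·√(Δφ² + q²Δλ²) = 6371·1.05046 = 6692 km

6692 km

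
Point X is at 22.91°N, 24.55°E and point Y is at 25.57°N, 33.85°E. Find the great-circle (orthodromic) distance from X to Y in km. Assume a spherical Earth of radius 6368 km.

987 km

Haversine: a = sin²(Δφ/2)+cos φ₁ cos φ₂ sin²(Δλ/2) = 0.00600;  σ = 2·atan2(√a,√(1−a))
σ = 8.885° → d = Rσ = 6368·0.15507 = 987 km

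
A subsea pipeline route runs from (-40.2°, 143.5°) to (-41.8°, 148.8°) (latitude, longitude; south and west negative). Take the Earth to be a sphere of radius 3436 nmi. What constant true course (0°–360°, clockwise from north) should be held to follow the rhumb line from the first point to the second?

Δψ = ln[tan(π/4+φ₂/2)/tan(π/4+φ₁/2)] = -0.0370
Δλ = +0.0925 rad (taken the short way round)
course = atan2(Δλ, Δψ) = 111.80°

111.8°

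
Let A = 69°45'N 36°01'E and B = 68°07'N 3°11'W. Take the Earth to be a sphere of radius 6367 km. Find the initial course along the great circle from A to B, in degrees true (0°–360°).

N = sin Δλ·cos φ₂ = -0.2356;  D = cos φ₁ sin φ₂ − sin φ₁ cos φ₂ cos Δλ = +0.0502
initial course = atan2(N, D) = 282.03°

282.0°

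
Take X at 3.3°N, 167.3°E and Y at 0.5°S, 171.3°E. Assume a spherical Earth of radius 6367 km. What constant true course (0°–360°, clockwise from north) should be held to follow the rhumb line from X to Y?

133.5°

Meridional parts: M(φ₁)=+0.0576, M(φ₂)=-0.0087 → ΔM = -0.0664;  Δλ = +0.0698 rad
tan C = Δλ / ΔM = -1.0521 → C = 133.54°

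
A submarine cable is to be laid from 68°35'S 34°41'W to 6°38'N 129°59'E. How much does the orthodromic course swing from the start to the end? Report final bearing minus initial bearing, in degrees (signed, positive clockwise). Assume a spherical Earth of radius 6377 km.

-156.6°

Initial bearing θ₁ = atan2(sin Δλ cos φ₂, cos φ₁ sin φ₂ − sin φ₁ cos φ₂ cos Δλ) = 162.82°
Final bearing θ₂ = (initial bearing from the destination back to the start) + 180° = 6.23°
Δθ = θ₂ − θ₁ = -156.6°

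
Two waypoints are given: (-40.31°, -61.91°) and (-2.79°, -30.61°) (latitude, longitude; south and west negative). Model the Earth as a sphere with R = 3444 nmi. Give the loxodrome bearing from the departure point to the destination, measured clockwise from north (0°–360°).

Δψ = ln[tan(π/4+φ₂/2)/tan(π/4+φ₁/2)] = +0.7213
Δλ = +0.5463 rad (taken the short way round)
course = atan2(Δλ, Δψ) = 37.14°

37.1°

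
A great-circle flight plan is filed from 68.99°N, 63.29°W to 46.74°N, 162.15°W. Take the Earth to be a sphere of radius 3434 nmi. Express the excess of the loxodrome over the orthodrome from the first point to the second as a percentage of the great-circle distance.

Great circle: σ = 0.8737 rad → d_gc = Rσ = 3000.3 nmi
Rhumb: Δφ = -0.3883, Δλ = -1.7254, Δψ = -0.7601, q = Δφ/Δψ = 0.5109 → d_rh = R√(Δφ²+q²Δλ²) = 3307.9 nmi
Excess = (3307.9 − 3000.3) / 3000.3 = 307.6 / 3000.3 = 10.252% ≈ 10.3%

10.3%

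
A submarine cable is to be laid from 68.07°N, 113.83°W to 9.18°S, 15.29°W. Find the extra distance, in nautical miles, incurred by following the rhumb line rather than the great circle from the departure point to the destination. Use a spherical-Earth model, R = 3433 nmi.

305 nmi

Great circle: cos σ = sin φ₁ sin φ₂ + cos φ₁ cos φ₂ cos Δλ,  σ = 1.7750 rad → d_gc = 6093.4 nmi
Rhumb line: Δψ = -1.8021, q = Δφ/Δψ = 0.7482, d_rh = R√(Δφ²+q²Δλ²) = 6398.2 nmi
Excess = 6398.2 − 6093.4 = 304.8 ≈ 305 nmi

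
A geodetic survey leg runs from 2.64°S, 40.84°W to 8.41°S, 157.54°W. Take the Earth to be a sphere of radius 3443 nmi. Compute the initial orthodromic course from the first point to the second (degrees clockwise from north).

N = sin Δλ·cos φ₂ = -0.8838;  D = cos φ₁ sin φ₂ − sin φ₁ cos φ₂ cos Δλ = -0.1666
initial course = atan2(N, D) = 259.33°

259.3°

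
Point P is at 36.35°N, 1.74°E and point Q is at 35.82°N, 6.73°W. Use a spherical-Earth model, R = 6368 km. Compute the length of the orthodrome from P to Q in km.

763 km

cos σ = sin φ₁ sin φ₂ + cos φ₁ cos φ₂ cos Δλ
      = sin(36.35°)sin(35.82°) + cos(36.35°)cos(35.82°)cos(-8.47°) = 0.9928
σ = 6.863° → d = Rσ = 6368·0.11979 = 763 km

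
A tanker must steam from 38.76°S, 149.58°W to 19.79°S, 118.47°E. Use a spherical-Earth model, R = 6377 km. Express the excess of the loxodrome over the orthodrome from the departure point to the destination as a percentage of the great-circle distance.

Great circle: σ = 1.3827 rad → d_gc = Rσ = 8817.4 km
Rhumb: Δφ = +0.3311, Δλ = -1.6048, Δψ = +0.3824, q = Δφ/Δψ = 0.8658 → d_rh = R√(Δφ²+q²Δλ²) = 9108.2 km
Excess = (9108.2 − 8817.4) / 8817.4 = 290.8 / 8817.4 = 3.30% ≈ 3.3%

3.3%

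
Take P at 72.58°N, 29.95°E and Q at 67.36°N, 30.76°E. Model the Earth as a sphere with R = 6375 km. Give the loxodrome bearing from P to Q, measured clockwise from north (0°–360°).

Δψ = ln[tan(π/4+φ₂/2)/tan(π/4+φ₁/2)] = -0.2675
Δλ = +0.0141 rad (taken the short way round)
course = atan2(Δλ, Δψ) = 176.97°

177.0°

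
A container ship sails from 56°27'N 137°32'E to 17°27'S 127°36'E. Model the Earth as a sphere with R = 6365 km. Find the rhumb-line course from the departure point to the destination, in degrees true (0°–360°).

Δψ = ln[tan(π/4+φ₂/2)/tan(π/4+φ₁/2)] = -1.5086
Δλ = -0.1734 rad (taken the short way round)
course = atan2(Δλ, Δψ) = 186.56°

186.6°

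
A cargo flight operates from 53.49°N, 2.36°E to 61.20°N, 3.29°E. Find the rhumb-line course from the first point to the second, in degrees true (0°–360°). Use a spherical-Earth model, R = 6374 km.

Δψ = ln[tan(π/4+φ₂/2)/tan(π/4+φ₁/2)] = +0.2505
Δλ = +0.0162 rad (taken the short way round)
course = atan2(Δλ, Δψ) = 3.71°

3.7°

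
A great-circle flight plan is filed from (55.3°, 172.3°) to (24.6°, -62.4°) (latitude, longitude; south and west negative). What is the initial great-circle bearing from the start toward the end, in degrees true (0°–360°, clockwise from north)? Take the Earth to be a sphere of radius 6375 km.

48.0°

θ = atan2( sin Δλ·cos φ₂ ,  cos φ₁ sin φ₂ − sin φ₁ cos φ₂ cos Δλ )
  = atan2(+0.7421, +0.6689) = 47.97°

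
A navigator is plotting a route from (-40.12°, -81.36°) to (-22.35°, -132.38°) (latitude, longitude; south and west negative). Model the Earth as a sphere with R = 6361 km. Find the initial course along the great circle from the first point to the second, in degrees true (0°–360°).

276.7°

θ = atan2( sin Δλ·cos φ₂ ,  cos φ₁ sin φ₂ − sin φ₁ cos φ₂ cos Δλ )
  = atan2(-0.7190, +0.0841) = 276.67°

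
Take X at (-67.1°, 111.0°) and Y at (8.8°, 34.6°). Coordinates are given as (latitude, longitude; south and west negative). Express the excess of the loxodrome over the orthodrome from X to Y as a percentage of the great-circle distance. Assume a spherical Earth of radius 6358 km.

Great circle: σ = 1.6213 rad → d_gc = Rσ = 10308.4 km
Rhumb: Δφ = +1.3247, Δλ = -1.3334, Δψ = +1.7510, q = Δφ/Δψ = 0.7565 → d_rh = R√(Δφ²+q²Δλ²) = 10586.6 km
Excess = (10586.6 − 10308.4) / 10308.4 = 278.2 / 10308.4 = 2.70% ≈ 2.7%

2.7%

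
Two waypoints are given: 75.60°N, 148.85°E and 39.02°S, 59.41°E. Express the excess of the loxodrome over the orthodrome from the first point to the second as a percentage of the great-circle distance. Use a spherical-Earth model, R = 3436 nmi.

Great circle: σ = 2.2242 rad → d_gc = Rσ = 7642.5 nmi
Rhumb: Δφ = -2.0005, Δλ = -1.5610, Δψ = -2.8096, q = Δφ/Δψ = 0.7120 → d_rh = R√(Δφ²+q²Δλ²) = 7863.4 nmi
Excess = (7863.4 − 7642.5) / 7642.5 = 220.9 / 7642.5 = 2.89% ≈ 2.9%

2.9%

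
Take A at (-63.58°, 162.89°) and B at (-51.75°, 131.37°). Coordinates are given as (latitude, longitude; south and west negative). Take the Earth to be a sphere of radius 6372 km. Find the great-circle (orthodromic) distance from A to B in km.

2253 km

Haversine: a = sin²(Δφ/2)+cos φ₁ cos φ₂ sin²(Δλ/2) = 0.03094;  σ = 2·atan2(√a,√(1−a))
σ = 20.262° → d = Rσ = 6372·0.35364 = 2253 km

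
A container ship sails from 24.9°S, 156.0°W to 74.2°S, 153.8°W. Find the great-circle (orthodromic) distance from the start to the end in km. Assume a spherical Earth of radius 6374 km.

5486 km

Haversine: a = sin²(Δφ/2)+cos φ₁ cos φ₂ sin²(Δλ/2) = 0.17404;  σ = 2·atan2(√a,√(1−a))
σ = 49.314° → d = Rσ = 6374·0.86069 = 5486 km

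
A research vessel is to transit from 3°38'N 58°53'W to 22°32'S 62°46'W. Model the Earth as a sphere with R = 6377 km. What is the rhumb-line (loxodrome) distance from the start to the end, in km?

2943 km

Rhumb course C = atan2(Δλ, Δψ) with Δψ = ln[tan(π/4+φ₂/2)/tan(π/4+φ₁/2)] = -0.4673, Δλ = -0.0678 → C = 188.25°
d = R·|Δφ| / |cos C| = 6377·0.45669 / 0.98964 = 2943 km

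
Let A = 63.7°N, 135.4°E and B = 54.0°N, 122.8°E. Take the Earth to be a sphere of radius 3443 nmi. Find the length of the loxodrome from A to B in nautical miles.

Rhumb course C = atan2(Δλ, Δψ) with Δψ = ln[tan(π/4+φ₂/2)/tan(π/4+φ₁/2)] = -0.3299, Δλ = -0.2199 → C = 213.69°
d = R·|Δφ| / |cos C| = 3443·0.16930 / 0.83204 = 701 nmi

701 nmi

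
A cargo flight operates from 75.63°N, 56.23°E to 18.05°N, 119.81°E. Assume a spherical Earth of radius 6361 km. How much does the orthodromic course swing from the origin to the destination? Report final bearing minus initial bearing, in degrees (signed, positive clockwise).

+54.6°

At departure: θ₁ = atan2(sin Δλ cos φ₂, cos φ₁ sin φ₂ − sin φ₁ cos φ₂ cos Δλ) = 111.35°
At arrival: θ₂ = atan2(sin Δλ cos φ₁, −cos φ₂ sin φ₁ + sin φ₂ cos φ₁ cos Δλ) = 165.93°
Δθ = θ₂ − θ₁ = +54.6°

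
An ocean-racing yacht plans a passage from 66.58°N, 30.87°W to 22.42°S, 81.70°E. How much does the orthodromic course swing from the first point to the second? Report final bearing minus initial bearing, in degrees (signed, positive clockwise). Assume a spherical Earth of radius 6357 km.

+76.6°

At departure: θ₁ = atan2(sin Δλ cos φ₂, cos φ₁ sin φ₂ − sin φ₁ cos φ₂ cos Δλ) = 78.48°
At arrival: θ₂ = atan2(sin Δλ cos φ₁, −cos φ₂ sin φ₁ + sin φ₂ cos φ₁ cos Δλ) = 155.08°
Δθ = θ₂ − θ₁ = +76.6°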